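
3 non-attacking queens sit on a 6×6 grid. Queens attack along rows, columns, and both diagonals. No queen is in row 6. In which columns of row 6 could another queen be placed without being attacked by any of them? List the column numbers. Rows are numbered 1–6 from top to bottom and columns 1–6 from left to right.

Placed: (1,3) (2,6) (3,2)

columns 1, 4

(1,3) attacks row 6 at column 3.
(2,6) attacks row 6 at column 6 and diagonals 2.
(3,2) attacks row 6 at column 2 and diagonals 5.
Attacked columns: {2, 3, 5, 6}. Safe: {1, 4}.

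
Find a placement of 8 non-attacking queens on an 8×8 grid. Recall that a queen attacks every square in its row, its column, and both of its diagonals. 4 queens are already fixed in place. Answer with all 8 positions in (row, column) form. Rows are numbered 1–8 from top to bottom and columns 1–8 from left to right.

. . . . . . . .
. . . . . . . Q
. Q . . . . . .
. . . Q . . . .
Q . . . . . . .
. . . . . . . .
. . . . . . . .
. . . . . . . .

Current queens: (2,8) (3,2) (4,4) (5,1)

(1,6) (2,8) (3,2) (4,4) (5,1) (6,7) (7,5) (8,3)

Row 1: attacked by (2,8)→{7,8}; (3,2)→{2,4}; (4,4)→{1,4,7}; (5,1)→{1,5}. Safe: 3, 6. Place at column 6.
Row 6: attacked by (1,6)→{1,6}; (2,8)→{4,8}; (3,2)→{2,5}; (4,4)→{2,4,6}; (5,1)→{1,2}. Safe: 3, 7. Place at column 7.
Row 7: attacked by (1,6)→{6}; (2,8)→{3,8}; (3,2)→{2,6}; (4,4)→{1,4,7}; (5,1)→{1,3}; (6,7)→{6,7,8}. Safe: 5. Place at column 5.
Row 8: attacked by (1,6)→{6}; (2,8)→{2,8}; (3,2)→{2,7}; (4,4)→{4,8}; (5,1)→{1,4}; (6,7)→{5,7}; (7,5)→{4,5,6}. Safe: 3. Place at column 3.
Columns [6, 8, 2, 4, 1, 7, 5, 3], r−c [-5, -6, 1, 0, 4, -1, 2, 5], r+c [7, 10, 5, 8, 6, 13, 12, 11] are all distinct, so no two queens attack.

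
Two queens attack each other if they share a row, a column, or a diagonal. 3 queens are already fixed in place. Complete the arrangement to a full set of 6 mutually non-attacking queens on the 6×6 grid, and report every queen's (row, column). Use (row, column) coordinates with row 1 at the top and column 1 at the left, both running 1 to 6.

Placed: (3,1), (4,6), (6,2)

(1,5) (2,3) (3,1) (4,6) (5,4) (6,2)

Row 1: attacked by (3,1)→{1,3}; (4,6)→{3,6}; (6,2)→{2}. Safe: 4, 5. Place at column 5.
Row 2: attacked by (1,5)→{4,5,6}; (3,1)→{1,2}; (4,6)→{4,6}; (6,2)→{2,6}. Safe: 3. Place at column 3.
Row 5: attacked by (1,5)→{1,5}; (2,3)→{3,6}; (3,1)→{1,3}; (4,6)→{5,6}; (6,2)→{1,2,3}. Safe: 4. Place at column 4.
Columns [5, 3, 1, 6, 4, 2], r−c [-4, -1, 2, -2, 1, 4], r+c [6, 5, 4, 10, 9, 8] are all distinct, so no two queens attack.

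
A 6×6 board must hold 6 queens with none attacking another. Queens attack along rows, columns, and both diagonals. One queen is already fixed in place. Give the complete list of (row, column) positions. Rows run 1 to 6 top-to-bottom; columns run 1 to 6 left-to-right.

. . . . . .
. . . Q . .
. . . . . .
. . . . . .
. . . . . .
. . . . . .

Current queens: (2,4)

Row 1: attacked by (2,4)→{3,4,5}. Safe: 1, 2, 6. Place at column 2.
Row 3: attacked by (1,2)→{2,4}; (2,4)→{3,4,5}. Safe: 1, 6. Place at column 6.
Row 4: attacked by (1,2)→{2,5}; (2,4)→{2,4,6}; (3,6)→{5,6}. Safe: 1, 3. Place at column 1.
Row 5: attacked by (1,2)→{2,6}; (2,4)→{1,4}; (3,6)→{4,6}; (4,1)→{1,2}. Safe: 3, 5. Place at column 3.
Row 6: attacked by (1,2)→{2}; (2,4)→{4}; (3,6)→{3,6}; (4,1)→{1,3}; (5,3)→{2,3,4}. Safe: 5. Place at column 5.
Columns [2, 4, 6, 1, 3, 5], r−c [-1, -2, -3, 3, 2, 1], r+c [3, 6, 9, 5, 8, 11] are all distinct, so no two queens attack.

(1,2) (2,4) (3,6) (4,1) (5,3) (6,5)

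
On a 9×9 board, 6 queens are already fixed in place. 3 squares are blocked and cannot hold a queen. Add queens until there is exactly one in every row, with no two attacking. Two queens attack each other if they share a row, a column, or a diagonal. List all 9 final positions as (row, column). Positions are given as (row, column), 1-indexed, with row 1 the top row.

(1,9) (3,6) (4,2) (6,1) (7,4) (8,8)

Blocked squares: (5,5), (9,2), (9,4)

Row 2: attacked by (1,9)→{8,9}; (3,6)→{5,6,7}; (4,2)→{2,4}; (6,1)→{1,5}; (7,4)→{4,9}; (8,8)→{2,8}. Safe: 3. Place at column 3.
Row 5: attacked by (1,9)→{5,9}; (2,3)→{3,6}; (3,6)→{4,6,8}; (4,2)→{1,2,3}; (6,1)→{1,2}; (7,4)→{2,4,6}; (8,8)→{5,8}. Blocked: 5. Safe: 7. Place at column 7.
Row 9: attacked by (1,9)→{1,9}; (2,3)→{3}; (3,6)→{6}; (4,2)→{2,7}; (5,7)→{3,7}; (6,1)→{1,4}; (7,4)→{2,4,6}; (8,8)→{7,8,9}. Blocked: 2,4. Safe: 5. Place at column 5.
Columns [9, 3, 6, 2, 7, 1, 4, 8, 5], r−c [-8, -1, -3, 2, -2, 5, 3, 0, 4], r+c [10, 5, 9, 6, 12, 7, 11, 16, 14] are all distinct, so no two queens attack.

(1,9) (2,3) (3,6) (4,2) (5,7) (6,1) (7,4) (8,8) (9,5)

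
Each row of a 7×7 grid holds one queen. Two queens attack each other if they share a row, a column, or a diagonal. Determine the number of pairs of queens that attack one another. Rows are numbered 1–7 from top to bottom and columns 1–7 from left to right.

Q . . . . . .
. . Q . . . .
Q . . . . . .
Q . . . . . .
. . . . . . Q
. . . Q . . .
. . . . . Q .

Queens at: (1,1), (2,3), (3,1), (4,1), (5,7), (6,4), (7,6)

Same column: (1,1)–(3,1) (column 1); (1,1)–(4,1) (column 1); (3,1)–(4,1) (column 1).
Same diagonal: (2,3)–(4,1) (|2−4| = |3−1| = 2); (3,1)–(6,4) (|3−6| = |1−4| = 3).
Total attacking pairs: 5.

5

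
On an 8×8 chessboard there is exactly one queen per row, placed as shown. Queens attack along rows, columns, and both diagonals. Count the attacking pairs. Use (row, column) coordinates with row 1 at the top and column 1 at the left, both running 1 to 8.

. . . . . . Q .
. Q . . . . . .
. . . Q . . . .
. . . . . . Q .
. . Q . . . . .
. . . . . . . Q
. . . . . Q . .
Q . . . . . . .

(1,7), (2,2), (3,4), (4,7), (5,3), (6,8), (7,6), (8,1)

Same column: (1,7)–(4,7) (column 7).
Same diagonal: (1,7)–(5,3) (|1−5| = |7−3| = 4).
Total attacking pairs: 2.

2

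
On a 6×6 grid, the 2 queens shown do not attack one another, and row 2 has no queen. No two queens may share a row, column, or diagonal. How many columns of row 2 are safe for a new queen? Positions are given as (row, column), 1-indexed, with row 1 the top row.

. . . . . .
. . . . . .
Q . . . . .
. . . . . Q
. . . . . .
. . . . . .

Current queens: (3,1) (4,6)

(3,1) attacks row 2 at column 1 and diagonals 2.
(4,6) attacks row 2 at column 6 and diagonals 4.
Attacked columns: {1, 2, 4, 6}. Safe: {3, 5}.

2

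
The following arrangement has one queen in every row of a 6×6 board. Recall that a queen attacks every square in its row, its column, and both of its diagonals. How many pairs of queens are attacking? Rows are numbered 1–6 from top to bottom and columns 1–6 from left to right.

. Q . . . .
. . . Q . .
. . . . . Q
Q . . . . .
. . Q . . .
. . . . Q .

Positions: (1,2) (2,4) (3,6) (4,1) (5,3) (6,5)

0

All columns are distinct and no two queens satisfy |Δrow| = |Δcol|, so no pair attacks.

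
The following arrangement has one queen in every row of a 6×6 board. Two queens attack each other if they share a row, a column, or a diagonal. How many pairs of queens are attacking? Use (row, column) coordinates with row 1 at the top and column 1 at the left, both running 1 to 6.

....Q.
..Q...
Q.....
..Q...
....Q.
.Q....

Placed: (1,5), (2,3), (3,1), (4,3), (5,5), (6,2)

Same column: (1,5)–(5,5) (column 5); (2,3)–(4,3) (column 3).
Total attacking pairs: 2.

2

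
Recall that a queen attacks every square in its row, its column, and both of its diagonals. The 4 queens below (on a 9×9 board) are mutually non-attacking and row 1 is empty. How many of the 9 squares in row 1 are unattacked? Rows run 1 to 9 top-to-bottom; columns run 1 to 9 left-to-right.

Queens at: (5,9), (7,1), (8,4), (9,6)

3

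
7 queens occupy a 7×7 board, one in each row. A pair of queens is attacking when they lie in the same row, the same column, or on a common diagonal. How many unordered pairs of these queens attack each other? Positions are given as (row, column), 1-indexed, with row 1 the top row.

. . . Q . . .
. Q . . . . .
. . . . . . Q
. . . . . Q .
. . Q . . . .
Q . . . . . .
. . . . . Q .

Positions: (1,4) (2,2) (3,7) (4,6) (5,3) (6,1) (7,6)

Same column: (4,6)–(7,6) (column 6).
Same diagonal: (3,7)–(4,6) (|3−4| = |7−6| = 1).
Total attacking pairs: 2.

2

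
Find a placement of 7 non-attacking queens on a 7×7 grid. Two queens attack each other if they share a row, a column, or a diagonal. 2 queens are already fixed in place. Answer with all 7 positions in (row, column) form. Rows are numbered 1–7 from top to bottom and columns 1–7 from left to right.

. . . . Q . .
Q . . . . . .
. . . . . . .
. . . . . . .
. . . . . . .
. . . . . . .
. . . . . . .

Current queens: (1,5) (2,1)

(1,5) (2,1) (3,6) (4,4) (5,2) (6,7) (7,3)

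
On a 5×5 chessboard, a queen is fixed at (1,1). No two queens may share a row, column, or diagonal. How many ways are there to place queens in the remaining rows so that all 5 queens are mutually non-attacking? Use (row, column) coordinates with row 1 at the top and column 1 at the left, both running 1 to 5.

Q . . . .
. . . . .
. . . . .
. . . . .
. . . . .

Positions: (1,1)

Branch on row 2: col 3 → 1; col 4 → 1; col 5 → 0.
Sum: 1 + 1 + 0 = 2.

2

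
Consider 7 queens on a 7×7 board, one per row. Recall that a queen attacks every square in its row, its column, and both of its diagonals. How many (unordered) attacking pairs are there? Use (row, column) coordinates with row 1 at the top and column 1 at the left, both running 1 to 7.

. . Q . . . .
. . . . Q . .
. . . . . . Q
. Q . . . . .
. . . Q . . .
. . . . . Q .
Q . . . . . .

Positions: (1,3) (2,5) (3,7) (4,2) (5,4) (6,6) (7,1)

All columns are distinct and no two queens satisfy |Δrow| = |Δcol|, so no pair attacks.

0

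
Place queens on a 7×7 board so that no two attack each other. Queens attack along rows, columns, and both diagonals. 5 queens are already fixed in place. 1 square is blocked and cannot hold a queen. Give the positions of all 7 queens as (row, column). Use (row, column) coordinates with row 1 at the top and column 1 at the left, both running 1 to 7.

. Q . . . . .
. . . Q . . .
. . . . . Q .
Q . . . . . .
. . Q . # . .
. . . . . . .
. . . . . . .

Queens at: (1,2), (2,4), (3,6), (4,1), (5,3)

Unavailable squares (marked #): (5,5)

(1,2) (2,4) (3,6) (4,1) (5,3) (6,5) (7,7)

Row 6: attacked by (1,2)→{2,7}; (2,4)→{4}; (3,6)→{3,6}; (4,1)→{1,3}; (5,3)→{2,3,4}. Safe: 5. Place at column 5.
Row 7: attacked by (1,2)→{2}; (2,4)→{4}; (3,6)→{2,6}; (4,1)→{1,4}; (5,3)→{1,3,5}; (6,5)→{4,5,6}. Safe: 7. Place at column 7.
Columns [2, 4, 6, 1, 3, 5, 7], r−c [-1, -2, -3, 3, 2, 1, 0], r+c [3, 6, 9, 5, 8, 11, 14] are all distinct, so no two queens attack.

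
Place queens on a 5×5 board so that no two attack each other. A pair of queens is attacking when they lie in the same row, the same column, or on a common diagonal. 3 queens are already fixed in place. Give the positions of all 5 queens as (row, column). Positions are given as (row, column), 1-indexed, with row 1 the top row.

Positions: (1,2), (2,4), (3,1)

Row 4: attacked by (1,2)→{2,5}; (2,4)→{2,4}; (3,1)→{1,2}. Safe: 3. Place at column 3.
Row 5: attacked by (1,2)→{2}; (2,4)→{1,4}; (3,1)→{1,3}; (4,3)→{2,3,4}. Safe: 5. Place at column 5.
Columns [2, 4, 1, 3, 5], r−c [-1, -2, 2, 1, 0], r+c [3, 6, 4, 7, 10] are all distinct, so no two queens attack.

(1,2) (2,4) (3,1) (4,3) (5,5)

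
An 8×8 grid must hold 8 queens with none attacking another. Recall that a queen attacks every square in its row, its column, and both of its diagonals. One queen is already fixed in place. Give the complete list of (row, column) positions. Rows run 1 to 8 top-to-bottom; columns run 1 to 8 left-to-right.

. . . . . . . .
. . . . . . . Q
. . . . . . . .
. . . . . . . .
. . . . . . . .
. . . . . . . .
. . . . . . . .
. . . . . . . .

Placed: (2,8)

(1,3) (2,8) (3,4) (4,7) (5,1) (6,6) (7,2) (8,5)

Row 1: attacked by (2,8)→{7,8}. Safe: 1, 2, 3, 4, 5, 6. Place at column 3.
Row 3: attacked by (1,3)→{1,3,5}; (2,8)→{7,8}. Safe: 2, 4, 6. Place at column 4.
Row 4: attacked by (1,3)→{3,6}; (2,8)→{6,8}; (3,4)→{3,4,5}. Safe: 1, 2, 7. Place at column 7.
Row 5: attacked by (1,3)→{3,7}; (2,8)→{5,8}; (3,4)→{2,4,6}; (4,7)→{6,7,8}. Safe: 1. Place at column 1.
Row 6: attacked by (1,3)→{3,8}; (2,8)→{4,8}; (3,4)→{1,4,7}; (4,7)→{5,7}; (5,1)→{1,2}. Safe: 6. Place at column 6.
Row 7: attacked by (1,3)→{3}; (2,8)→{3,8}; (3,4)→{4,8}; (4,7)→{4,7}; (5,1)→{1,3}; (6,6)→{5,6,7}. Safe: 2. Place at column 2.
Row 8: attacked by (1,3)→{3}; (2,8)→{2,8}; (3,4)→{4}; (4,7)→{3,7}; (5,1)→{1,4}; (6,6)→{4,6,8}; (7,2)→{1,2,3}. Safe: 5. Place at column 5.
Columns [3, 8, 4, 7, 1, 6, 2, 5], r−c [-2, -6, -1, -3, 4, 0, 5, 3], r+c [4, 10, 7, 11, 6, 12, 9, 13] are all distinct, so no two queens attack.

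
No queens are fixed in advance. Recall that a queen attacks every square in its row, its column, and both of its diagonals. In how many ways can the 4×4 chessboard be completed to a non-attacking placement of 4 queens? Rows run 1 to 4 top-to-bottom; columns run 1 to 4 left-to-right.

Branch on row 1: col 1 → 0; col 2 → 1; col 3 → 1; col 4 → 0.
Sum: 0 + 1 + 1 + 0 = 2.
(This is the classic 4-queens count.)

2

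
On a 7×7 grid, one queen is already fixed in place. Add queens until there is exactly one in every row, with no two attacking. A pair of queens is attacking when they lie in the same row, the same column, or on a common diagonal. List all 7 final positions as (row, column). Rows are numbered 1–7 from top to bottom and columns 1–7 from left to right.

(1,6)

(1,6) (2,3) (3,7) (4,4) (5,1) (6,5) (7,2)

Row 2: attacked by (1,6)→{5,6,7}. Safe: 1, 2, 3, 4. Place at column 3.
Row 3: attacked by (1,6)→{4,6}; (2,3)→{2,3,4}. Safe: 1, 5, 7. Place at column 7.
Row 4: attacked by (1,6)→{3,6}; (2,3)→{1,3,5}; (3,7)→{6,7}. Safe: 2, 4. Place at column 4.
Row 5: attacked by (1,6)→{2,6}; (2,3)→{3,6}; (3,7)→{5,7}; (4,4)→{3,4,5}. Safe: 1. Place at column 1.
Row 6: attacked by (1,6)→{1,6}; (2,3)→{3,7}; (3,7)→{4,7}; (4,4)→{2,4,6}; (5,1)→{1,2}. Safe: 5. Place at column 5.
Row 7: attacked by (1,6)→{6}; (2,3)→{3}; (3,7)→{3,7}; (4,4)→{1,4,7}; (5,1)→{1,3}; (6,5)→{4,5,6}. Safe: 2. Place at column 2.
Columns [6, 3, 7, 4, 1, 5, 2], r−c [-5, -1, -4, 0, 4, 1, 5], r+c [7, 5, 10, 8, 6, 11, 9] are all distinct, so no two queens attack.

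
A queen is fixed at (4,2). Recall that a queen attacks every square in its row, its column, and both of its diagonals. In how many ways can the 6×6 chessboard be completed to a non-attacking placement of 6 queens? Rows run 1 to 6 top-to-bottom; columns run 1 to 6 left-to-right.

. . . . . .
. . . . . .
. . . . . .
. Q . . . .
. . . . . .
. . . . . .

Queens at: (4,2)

1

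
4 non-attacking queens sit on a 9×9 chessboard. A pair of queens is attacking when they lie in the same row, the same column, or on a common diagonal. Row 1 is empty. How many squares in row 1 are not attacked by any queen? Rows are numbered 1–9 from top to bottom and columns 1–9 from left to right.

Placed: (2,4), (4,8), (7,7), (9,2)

2

(2,4) attacks row 1 at column 4 and diagonals 3, 5.
(4,8) attacks row 1 at column 8 and diagonals 5.
(7,7) attacks row 1 at column 7 and diagonals 1.
(9,2) attacks row 1 at column 2.
Attacked columns: {1, 2, 3, 4, 5, 7, 8}. Safe: {6, 9}.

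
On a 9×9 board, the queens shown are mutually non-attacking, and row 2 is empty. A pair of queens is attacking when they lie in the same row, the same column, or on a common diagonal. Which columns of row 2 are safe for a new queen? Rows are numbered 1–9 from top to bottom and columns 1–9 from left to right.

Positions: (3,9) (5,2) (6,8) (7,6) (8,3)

(3,9) attacks row 2 at column 9 and diagonals 8.
(5,2) attacks row 2 at column 2 and diagonals 5.
(6,8) attacks row 2 at column 8 and diagonals 4.
(7,6) attacks row 2 at column 6 and diagonals 1.
(8,3) attacks row 2 at column 3 and diagonals 9.
Attacked columns: {1, 2, 3, 4, 5, 6, 8, 9}. Safe: {7}.

columns 7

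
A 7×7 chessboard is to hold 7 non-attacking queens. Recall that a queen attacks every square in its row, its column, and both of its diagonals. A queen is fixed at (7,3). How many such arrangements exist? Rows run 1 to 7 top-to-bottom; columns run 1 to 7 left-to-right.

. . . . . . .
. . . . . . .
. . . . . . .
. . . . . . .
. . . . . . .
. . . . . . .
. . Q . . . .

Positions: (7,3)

Branch on row 1: col 1 → 1; col 2 → 0; col 4 → 1; col 5 → 2; col 6 → 1; col 7 → 1.
Sum: 1 + 0 + 1 + 2 + 1 + 1 = 6.

6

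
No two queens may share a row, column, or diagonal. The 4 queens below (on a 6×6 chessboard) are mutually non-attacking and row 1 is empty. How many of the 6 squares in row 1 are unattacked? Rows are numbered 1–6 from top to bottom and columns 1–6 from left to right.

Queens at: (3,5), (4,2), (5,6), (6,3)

2

(3,5) attacks row 1 at column 5 and diagonals 3.
(4,2) attacks row 1 at column 2 and diagonals 5.
(5,6) attacks row 1 at column 6 and diagonals 2.
(6,3) attacks row 1 at column 3.
Attacked columns: {2, 3, 5, 6}. Safe: {1, 4}.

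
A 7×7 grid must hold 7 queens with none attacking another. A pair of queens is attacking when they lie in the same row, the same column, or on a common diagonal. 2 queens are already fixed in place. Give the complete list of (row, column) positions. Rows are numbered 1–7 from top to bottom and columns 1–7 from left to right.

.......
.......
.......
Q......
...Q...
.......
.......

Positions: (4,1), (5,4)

(1,6) (2,2) (3,5) (4,1) (5,4) (6,7) (7,3)

Row 1: attacked by (4,1)→{1,4}; (5,4)→{4}. Safe: 2, 3, 5, 6, 7. Place at column 6.
Row 2: attacked by (1,6)→{5,6,7}; (4,1)→{1,3}; (5,4)→{1,4,7}. Safe: 2. Place at column 2.
Row 3: attacked by (1,6)→{4,6}; (2,2)→{1,2,3}; (4,1)→{1,2}; (5,4)→{2,4,6}. Safe: 5, 7. Place at column 5.
Row 6: attacked by (1,6)→{1,6}; (2,2)→{2,6}; (3,5)→{2,5}; (4,1)→{1,3}; (5,4)→{3,4,5}. Safe: 7. Place at column 7.
Row 7: attacked by (1,6)→{6}; (2,2)→{2,7}; (3,5)→{1,5}; (4,1)→{1,4}; (5,4)→{2,4,6}; (6,7)→{6,7}. Safe: 3. Place at column 3.
Columns [6, 2, 5, 1, 4, 7, 3], r−c [-5, 0, -2, 3, 1, -1, 4], r+c [7, 4, 8, 5, 9, 13, 10] are all distinct, so no two queens attack.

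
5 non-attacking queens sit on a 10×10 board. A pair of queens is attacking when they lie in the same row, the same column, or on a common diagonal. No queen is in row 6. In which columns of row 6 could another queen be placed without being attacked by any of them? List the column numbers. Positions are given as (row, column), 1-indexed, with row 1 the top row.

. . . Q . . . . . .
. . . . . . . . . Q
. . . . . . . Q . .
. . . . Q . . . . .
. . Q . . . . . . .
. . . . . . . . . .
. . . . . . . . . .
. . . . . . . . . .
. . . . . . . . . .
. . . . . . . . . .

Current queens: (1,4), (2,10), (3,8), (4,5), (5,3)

(1,4) attacks row 6 at column 4 and diagonals 9.
(2,10) attacks row 6 at column 10 and diagonals 6.
(3,8) attacks row 6 at column 8 and diagonals 5.
(4,5) attacks row 6 at column 5 and diagonals 3, 7.
(5,3) attacks row 6 at column 3 and diagonals 2, 4.
Attacked columns: {2, 3, 4, 5, 6, 7, 8, 9, 10}. Safe: {1}.

columns 1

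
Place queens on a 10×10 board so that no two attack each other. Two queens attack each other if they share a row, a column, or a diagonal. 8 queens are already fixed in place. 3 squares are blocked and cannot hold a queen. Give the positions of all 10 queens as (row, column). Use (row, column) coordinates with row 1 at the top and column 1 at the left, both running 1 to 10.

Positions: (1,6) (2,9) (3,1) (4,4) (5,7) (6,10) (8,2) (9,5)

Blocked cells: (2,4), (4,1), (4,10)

(1,6) (2,9) (3,1) (4,4) (5,7) (6,10) (7,8) (8,2) (9,5) (10,3)

Row 7: attacked by (1,6)→{6}; (2,9)→{4,9}; (3,1)→{1,5}; (4,4)→{1,4,7}; (5,7)→{5,7,9}; (6,10)→{9,10}; (8,2)→{1,2,3}; (9,5)→{3,5,7}. Safe: 8. Place at column 8.
Row 10: attacked by (1,6)→{6}; (2,9)→{1,9}; (3,1)→{1,8}; (4,4)→{4,10}; (5,7)→{2,7}; (6,10)→{6,10}; (7,8)→{5,8}; (8,2)→{2,4}; (9,5)→{4,5,6}. Safe: 3. Place at column 3.
Columns [6, 9, 1, 4, 7, 10, 8, 2, 5, 3], r−c [-5, -7, 2, 0, -2, -4, -1, 6, 4, 7], r+c [7, 11, 4, 8, 12, 16, 15, 10, 14, 13] are all distinct, so no two queens attack.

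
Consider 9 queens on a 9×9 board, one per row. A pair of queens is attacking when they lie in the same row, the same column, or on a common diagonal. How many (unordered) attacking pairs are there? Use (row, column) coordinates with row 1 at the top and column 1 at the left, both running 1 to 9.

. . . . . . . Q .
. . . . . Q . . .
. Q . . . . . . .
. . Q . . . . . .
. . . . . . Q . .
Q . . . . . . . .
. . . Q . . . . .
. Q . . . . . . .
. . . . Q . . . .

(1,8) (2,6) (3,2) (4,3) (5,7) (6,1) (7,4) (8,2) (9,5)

Same column: (3,2)–(8,2) (column 2).
Same diagonal: (3,2)–(4,3) (|3−4| = |2−3| = 1); (4,3)–(6,1) (|4−6| = |3−1| = 2).
Total attacking pairs: 3.

3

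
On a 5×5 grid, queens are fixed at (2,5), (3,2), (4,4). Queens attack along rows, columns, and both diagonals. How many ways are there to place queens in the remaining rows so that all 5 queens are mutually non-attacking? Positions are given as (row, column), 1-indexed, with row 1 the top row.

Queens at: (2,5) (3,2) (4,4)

1

Branch on row 1: col 3 → 1.
Sum: 1 = 1.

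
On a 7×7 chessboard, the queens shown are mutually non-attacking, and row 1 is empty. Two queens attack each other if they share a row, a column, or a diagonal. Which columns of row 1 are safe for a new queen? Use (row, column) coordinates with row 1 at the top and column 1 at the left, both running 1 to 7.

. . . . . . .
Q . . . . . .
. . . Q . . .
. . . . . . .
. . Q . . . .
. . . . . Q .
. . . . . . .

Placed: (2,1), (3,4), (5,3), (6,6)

columns 5

(2,1) attacks row 1 at column 1 and diagonals 2.
(3,4) attacks row 1 at column 4 and diagonals 2, 6.
(5,3) attacks row 1 at column 3 and diagonals 7.
(6,6) attacks row 1 at column 6 and diagonals 1.
Attacked columns: {1, 2, 3, 4, 6, 7}. Safe: {5}.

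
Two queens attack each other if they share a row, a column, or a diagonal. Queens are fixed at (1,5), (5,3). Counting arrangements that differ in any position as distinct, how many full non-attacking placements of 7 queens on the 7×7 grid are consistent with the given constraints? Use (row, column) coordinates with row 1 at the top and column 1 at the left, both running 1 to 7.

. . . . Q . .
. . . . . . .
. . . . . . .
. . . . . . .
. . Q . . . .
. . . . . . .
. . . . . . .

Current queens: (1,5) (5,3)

2

Branch on row 2: col 1 → 1; col 2 → 0; col 7 → 1.
Sum: 1 + 0 + 1 = 2.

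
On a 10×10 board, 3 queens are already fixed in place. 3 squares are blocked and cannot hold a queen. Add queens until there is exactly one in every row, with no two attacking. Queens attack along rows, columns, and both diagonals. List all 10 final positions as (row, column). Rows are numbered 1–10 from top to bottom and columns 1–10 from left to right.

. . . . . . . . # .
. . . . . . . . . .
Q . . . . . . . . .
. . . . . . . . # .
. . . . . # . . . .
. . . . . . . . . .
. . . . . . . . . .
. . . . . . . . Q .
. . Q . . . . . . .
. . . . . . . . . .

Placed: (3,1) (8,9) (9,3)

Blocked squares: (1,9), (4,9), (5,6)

(1,5) (2,7) (3,1) (4,6) (5,8) (6,2) (7,4) (8,9) (9,3) (10,10)

Row 1: attacked by (3,1)→{1,3}; (8,9)→{2,9}; (9,3)→{3}. Blocked: 9. Safe: 4, 5, 6, 7, 8, 10. Place at column 5.
Row 2: attacked by (1,5)→{4,5,6}; (3,1)→{1,2}; (8,9)→{3,9}; (9,3)→{3,10}. Safe: 7, 8. Place at column 7.
Row 4: attacked by (1,5)→{2,5,8}; (2,7)→{5,7,9}; (3,1)→{1,2}; (8,9)→{5,9}; (9,3)→{3,8}. Blocked: 9. Safe: 4, 6, 10. Place at column 6.
Row 5: attacked by (1,5)→{1,5,9}; (2,7)→{4,7,10}; (3,1)→{1,3}; (4,6)→{5,6,7}; (8,9)→{6,9}; (9,3)→{3,7}. Blocked: 6. Safe: 2, 8. Place at column 8.
Row 6: attacked by (1,5)→{5,10}; (2,7)→{3,7}; (3,1)→{1,4}; (4,6)→{4,6,8}; (5,8)→{7,8,9}; (8,9)→{7,9}; (9,3)→{3,6}. Safe: 2. Place at column 2.
Row 7: attacked by (1,5)→{5}; (2,7)→{2,7}; (3,1)→{1,5}; (4,6)→{3,6,9}; (5,8)→{6,8,10}; (6,2)→{1,2,3}; (8,9)→{8,9,10}; (9,3)→{1,3,5}. Safe: 4. Place at column 4.
Row 10: attacked by (1,5)→{5}; (2,7)→{7}; (3,1)→{1,8}; (4,6)→{6}; (5,8)→{3,8}; (6,2)→{2,6}; (7,4)→{1,4,7}; (8,9)→{7,9}; (9,3)→{2,3,4}. Safe: 10. Place at column 10.
Columns [5, 7, 1, 6, 8, 2, 4, 9, 3, 10], r−c [-4, -5, 2, -2, -3, 4, 3, -1, 6, 0], r+c [6, 9, 4, 10, 13, 8, 11, 17, 12, 20] are all distinct, so no two queens attack.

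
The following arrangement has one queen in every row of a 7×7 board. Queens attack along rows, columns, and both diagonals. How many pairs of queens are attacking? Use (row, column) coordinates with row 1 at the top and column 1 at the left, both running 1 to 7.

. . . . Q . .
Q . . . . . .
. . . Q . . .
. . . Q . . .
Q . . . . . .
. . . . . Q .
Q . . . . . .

7

Same column: (2,1)–(5,1) (column 1); (2,1)–(7,1) (column 1); (3,4)–(4,4) (column 4); (5,1)–(7,1) (column 1).
Same diagonal: (1,5)–(5,1) (|1−5| = |5−1| = 4); (4,4)–(6,6) (|4−6| = |4−6| = 2); (4,4)–(7,1) (|4−7| = |4−1| = 3).
Total attacking pairs: 7.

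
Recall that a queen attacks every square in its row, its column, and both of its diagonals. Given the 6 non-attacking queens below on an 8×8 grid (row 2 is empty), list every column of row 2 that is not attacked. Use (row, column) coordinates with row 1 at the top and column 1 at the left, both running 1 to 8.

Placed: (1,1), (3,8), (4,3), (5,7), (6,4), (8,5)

columns 6

(1,1) attacks row 2 at column 1 and diagonals 2.
(3,8) attacks row 2 at column 8 and diagonals 7.
(4,3) attacks row 2 at column 3 and diagonals 1, 5.
(5,7) attacks row 2 at column 7 and diagonals 4.
(6,4) attacks row 2 at column 4 and diagonals 8.
(8,5) attacks row 2 at column 5.
Attacked columns: {1, 2, 3, 4, 5, 7, 8}. Safe: {6}.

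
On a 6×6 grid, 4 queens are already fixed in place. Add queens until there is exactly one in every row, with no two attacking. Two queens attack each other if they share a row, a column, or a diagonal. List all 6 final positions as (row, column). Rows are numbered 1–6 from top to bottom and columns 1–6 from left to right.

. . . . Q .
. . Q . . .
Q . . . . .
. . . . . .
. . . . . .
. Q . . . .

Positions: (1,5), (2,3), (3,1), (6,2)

(1,5) (2,3) (3,1) (4,6) (5,4) (6,2)

Row 4: attacked by (1,5)→{2,5}; (2,3)→{1,3,5}; (3,1)→{1,2}; (6,2)→{2,4}. Safe: 6. Place at column 6.
Row 5: attacked by (1,5)→{1,5}; (2,3)→{3,6}; (3,1)→{1,3}; (4,6)→{5,6}; (6,2)→{1,2,3}. Safe: 4. Place at column 4.
Columns [5, 3, 1, 6, 4, 2], r−c [-4, -1, 2, -2, 1, 4], r+c [6, 5, 4, 10, 9, 8] are all distinct, so no two queens attack.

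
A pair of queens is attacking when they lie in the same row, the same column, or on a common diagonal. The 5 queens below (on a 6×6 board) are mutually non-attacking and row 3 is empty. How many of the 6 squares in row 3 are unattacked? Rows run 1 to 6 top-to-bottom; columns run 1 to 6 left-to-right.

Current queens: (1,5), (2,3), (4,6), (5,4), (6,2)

(1,5) attacks row 3 at column 5 and diagonals 3.
(2,3) attacks row 3 at column 3 and diagonals 2, 4.
(4,6) attacks row 3 at column 6 and diagonals 5.
(5,4) attacks row 3 at column 4 and diagonals 2, 6.
(6,2) attacks row 3 at column 2 and diagonals 5.
Attacked columns: {2, 3, 4, 5, 6}. Safe: {1}.

1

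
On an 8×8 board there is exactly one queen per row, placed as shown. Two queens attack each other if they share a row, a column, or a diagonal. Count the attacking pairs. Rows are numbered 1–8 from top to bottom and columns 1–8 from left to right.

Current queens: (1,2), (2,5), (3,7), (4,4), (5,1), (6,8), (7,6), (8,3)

0

All columns are distinct and no two queens satisfy |Δrow| = |Δcol|, so no pair attacks.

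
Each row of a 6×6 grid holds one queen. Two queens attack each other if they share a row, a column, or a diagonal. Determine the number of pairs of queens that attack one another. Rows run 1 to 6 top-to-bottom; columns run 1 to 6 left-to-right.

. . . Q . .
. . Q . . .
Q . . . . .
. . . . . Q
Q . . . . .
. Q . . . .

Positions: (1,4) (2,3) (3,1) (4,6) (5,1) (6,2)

3

Same column: (3,1)–(5,1) (column 1).
Same diagonal: (1,4)–(2,3) (|1−2| = |4−3| = 1); (5,1)–(6,2) (|5−6| = |1−2| = 1).
Total attacking pairs: 3.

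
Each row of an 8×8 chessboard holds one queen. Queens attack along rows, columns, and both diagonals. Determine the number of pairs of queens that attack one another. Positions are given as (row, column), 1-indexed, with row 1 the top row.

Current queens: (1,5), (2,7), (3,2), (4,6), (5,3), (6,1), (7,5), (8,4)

Same column: (1,5)–(7,5) (column 5).
Same diagonal: (5,3)–(7,5) (|5−7| = |3−5| = 2); (7,5)–(8,4) (|7−8| = |5−4| = 1).
Total attacking pairs: 3.

3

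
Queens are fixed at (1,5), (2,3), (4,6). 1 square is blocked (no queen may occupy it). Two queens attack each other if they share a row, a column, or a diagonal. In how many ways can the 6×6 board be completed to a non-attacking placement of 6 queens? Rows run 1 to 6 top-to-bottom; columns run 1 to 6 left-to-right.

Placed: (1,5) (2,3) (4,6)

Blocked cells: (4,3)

Branch on row 3: col 1 → 1.
Sum: 1 = 1.

1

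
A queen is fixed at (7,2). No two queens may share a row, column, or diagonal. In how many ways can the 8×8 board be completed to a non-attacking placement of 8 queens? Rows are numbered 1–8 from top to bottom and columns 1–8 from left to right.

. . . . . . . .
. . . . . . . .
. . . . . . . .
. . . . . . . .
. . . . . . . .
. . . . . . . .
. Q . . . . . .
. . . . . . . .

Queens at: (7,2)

Branch on row 1: col 1 → 2; col 3 → 3; col 4 → 1; col 5 → 2; col 6 → 5; col 7 → 3.
Sum: 2 + 3 + 1 + 2 + 5 + 3 = 16.

16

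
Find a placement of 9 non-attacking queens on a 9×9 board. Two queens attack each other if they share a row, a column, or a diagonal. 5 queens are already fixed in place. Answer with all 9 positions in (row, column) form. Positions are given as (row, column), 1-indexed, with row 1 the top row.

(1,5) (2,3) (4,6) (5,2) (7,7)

(1,5) (2,3) (3,1) (4,6) (5,2) (6,9) (7,7) (8,4) (9,8)

Row 3: attacked by (1,5)→{3,5,7}; (2,3)→{2,3,4}; (4,6)→{5,6,7}; (5,2)→{2,4}; (7,7)→{3,7}. Safe: 1, 8, 9. Place at column 1.
Row 6: attacked by (1,5)→{5}; (2,3)→{3,7}; (3,1)→{1,4}; (4,6)→{4,6,8}; (5,2)→{1,2,3}; (7,7)→{6,7,8}. Safe: 9. Place at column 9.
Row 8: attacked by (1,5)→{5}; (2,3)→{3,9}; (3,1)→{1,6}; (4,6)→{2,6}; (5,2)→{2,5}; (6,9)→{7,9}; (7,7)→{6,7,8}. Safe: 4. Place at column 4.
Row 9: attacked by (1,5)→{5}; (2,3)→{3}; (3,1)→{1,7}; (4,6)→{1,6}; (5,2)→{2,6}; (6,9)→{6,9}; (7,7)→{5,7,9}; (8,4)→{3,4,5}. Safe: 8. Place at column 8.
Columns [5, 3, 1, 6, 2, 9, 7, 4, 8], r−c [-4, -1, 2, -2, 3, -3, 0, 4, 1], r+c [6, 5, 4, 10, 7, 15, 14, 12, 17] are all distinct, so no two queens attack.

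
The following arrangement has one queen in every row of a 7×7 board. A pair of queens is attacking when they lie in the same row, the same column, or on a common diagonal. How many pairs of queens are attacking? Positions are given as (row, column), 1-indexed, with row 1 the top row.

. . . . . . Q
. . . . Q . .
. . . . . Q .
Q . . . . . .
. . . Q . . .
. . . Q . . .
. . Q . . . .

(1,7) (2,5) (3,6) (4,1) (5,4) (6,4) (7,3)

Same column: (5,4)–(6,4) (column 4).
Same diagonal: (2,5)–(3,6) (|2−3| = |5−6| = 1); (3,6)–(5,4) (|3−5| = |6−4| = 2); (6,4)–(7,3) (|6−7| = |4−3| = 1).
Total attacking pairs: 4.

4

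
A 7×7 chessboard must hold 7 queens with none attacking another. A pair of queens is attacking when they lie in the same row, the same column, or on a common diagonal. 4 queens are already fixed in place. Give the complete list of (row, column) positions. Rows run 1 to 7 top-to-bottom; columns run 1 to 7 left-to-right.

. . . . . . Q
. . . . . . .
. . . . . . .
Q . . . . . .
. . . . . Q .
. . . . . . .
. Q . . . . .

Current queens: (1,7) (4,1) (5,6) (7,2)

Row 2: attacked by (1,7)→{6,7}; (4,1)→{1,3}; (5,6)→{3,6}; (7,2)→{2,7}. Safe: 4, 5. Place at column 5.
Row 3: attacked by (1,7)→{5,7}; (2,5)→{4,5,6}; (4,1)→{1,2}; (5,6)→{4,6}; (7,2)→{2,6}. Safe: 3. Place at column 3.
Row 6: attacked by (1,7)→{2,7}; (2,5)→{1,5}; (3,3)→{3,6}; (4,1)→{1,3}; (5,6)→{5,6,7}; (7,2)→{1,2,3}. Safe: 4. Place at column 4.
Columns [7, 5, 3, 1, 6, 4, 2], r−c [-6, -3, 0, 3, -1, 2, 5], r+c [8, 7, 6, 5, 11, 10, 9] are all distinct, so no two queens attack.

(1,7) (2,5) (3,3) (4,1) (5,6) (6,4) (7,2)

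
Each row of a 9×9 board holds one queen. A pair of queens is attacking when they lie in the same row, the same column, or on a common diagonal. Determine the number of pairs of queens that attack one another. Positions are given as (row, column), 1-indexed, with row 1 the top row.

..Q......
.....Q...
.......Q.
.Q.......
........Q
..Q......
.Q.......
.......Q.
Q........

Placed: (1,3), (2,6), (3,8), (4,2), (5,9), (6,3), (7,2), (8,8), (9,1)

5

Same column: (1,3)–(6,3) (column 3); (3,8)–(8,8) (column 8); (4,2)–(7,2) (column 2).
Same diagonal: (2,6)–(5,9) (|2−5| = |6−9| = 3); (6,3)–(7,2) (|6−7| = |3−2| = 1).
Total attacking pairs: 5.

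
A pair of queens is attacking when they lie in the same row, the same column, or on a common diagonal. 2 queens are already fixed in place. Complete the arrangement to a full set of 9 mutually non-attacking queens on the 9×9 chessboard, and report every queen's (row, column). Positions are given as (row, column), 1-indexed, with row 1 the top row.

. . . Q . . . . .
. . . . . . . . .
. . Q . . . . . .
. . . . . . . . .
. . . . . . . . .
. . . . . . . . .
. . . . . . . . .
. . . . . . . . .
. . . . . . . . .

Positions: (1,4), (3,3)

Row 2: attacked by (1,4)→{3,4,5}; (3,3)→{2,3,4}. Safe: 1, 6, 7, 8, 9. Place at column 6.
Row 4: attacked by (1,4)→{1,4,7}; (2,6)→{4,6,8}; (3,3)→{2,3,4}. Safe: 5, 9. Place at column 9.
Row 5: attacked by (1,4)→{4,8}; (2,6)→{3,6,9}; (3,3)→{1,3,5}; (4,9)→{8,9}. Safe: 2, 7. Place at column 7.
Row 6: attacked by (1,4)→{4,9}; (2,6)→{2,6}; (3,3)→{3,6}; (4,9)→{7,9}; (5,7)→{6,7,8}. Safe: 1, 5. Place at column 1.
Row 7: attacked by (1,4)→{4}; (2,6)→{1,6}; (3,3)→{3,7}; (4,9)→{6,9}; (5,7)→{5,7,9}; (6,1)→{1,2}. Safe: 8. Place at column 8.
Row 8: attacked by (1,4)→{4}; (2,6)→{6}; (3,3)→{3,8}; (4,9)→{5,9}; (5,7)→{4,7}; (6,1)→{1,3}; (7,8)→{7,8,9}. Safe: 2. Place at column 2.
Row 9: attacked by (1,4)→{4}; (2,6)→{6}; (3,3)→{3,9}; (4,9)→{4,9}; (5,7)→{3,7}; (6,1)→{1,4}; (7,8)→{6,8}; (8,2)→{1,2,3}. Safe: 5. Place at column 5.
Columns [4, 6, 3, 9, 7, 1, 8, 2, 5], r−c [-3, -4, 0, -5, -2, 5, -1, 6, 4], r+c [5, 8, 6, 13, 12, 7, 15, 10, 14] are all distinct, so no two queens attack.

(1,4) (2,6) (3,3) (4,9) (5,7) (6,1) (7,8) (8,2) (9,5)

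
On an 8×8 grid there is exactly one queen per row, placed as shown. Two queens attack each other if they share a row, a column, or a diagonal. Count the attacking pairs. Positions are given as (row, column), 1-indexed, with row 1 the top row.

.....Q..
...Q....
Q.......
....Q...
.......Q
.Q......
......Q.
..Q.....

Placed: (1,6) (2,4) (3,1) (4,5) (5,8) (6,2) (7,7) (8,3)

All columns are distinct and no two queens satisfy |Δrow| = |Δcol|, so no pair attacks.

0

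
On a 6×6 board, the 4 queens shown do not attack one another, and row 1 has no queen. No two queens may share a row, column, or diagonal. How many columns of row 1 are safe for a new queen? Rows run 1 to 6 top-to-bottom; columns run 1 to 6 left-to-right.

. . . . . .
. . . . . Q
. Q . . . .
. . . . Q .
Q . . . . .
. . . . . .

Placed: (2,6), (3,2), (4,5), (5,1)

1

(2,6) attacks row 1 at column 6 and diagonals 5.
(3,2) attacks row 1 at column 2 and diagonals 4.
(4,5) attacks row 1 at column 5 and diagonals 2.
(5,1) attacks row 1 at column 1 and diagonals 5.
Attacked columns: {1, 2, 4, 5, 6}. Safe: {3}.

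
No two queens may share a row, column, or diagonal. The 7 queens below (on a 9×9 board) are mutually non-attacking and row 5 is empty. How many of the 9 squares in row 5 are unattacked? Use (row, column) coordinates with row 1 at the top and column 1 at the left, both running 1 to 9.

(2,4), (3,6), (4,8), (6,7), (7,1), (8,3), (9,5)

1

(2,4) attacks row 5 at column 4 and diagonals 1, 7.
(3,6) attacks row 5 at column 6 and diagonals 4, 8.
(4,8) attacks row 5 at column 8 and diagonals 7, 9.
(6,7) attacks row 5 at column 7 and diagonals 6, 8.
(7,1) attacks row 5 at column 1 and diagonals 3.
(8,3) attacks row 5 at column 3 and diagonals 6.
(9,5) attacks row 5 at column 5 and diagonals 1, 9.
Attacked columns: {1, 3, 4, 5, 6, 7, 8, 9}. Safe: {2}.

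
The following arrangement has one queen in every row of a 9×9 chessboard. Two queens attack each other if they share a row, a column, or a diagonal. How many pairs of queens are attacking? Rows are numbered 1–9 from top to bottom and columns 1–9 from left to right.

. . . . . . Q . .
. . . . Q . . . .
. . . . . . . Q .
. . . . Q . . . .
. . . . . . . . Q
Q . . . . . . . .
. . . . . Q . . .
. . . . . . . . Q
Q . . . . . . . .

5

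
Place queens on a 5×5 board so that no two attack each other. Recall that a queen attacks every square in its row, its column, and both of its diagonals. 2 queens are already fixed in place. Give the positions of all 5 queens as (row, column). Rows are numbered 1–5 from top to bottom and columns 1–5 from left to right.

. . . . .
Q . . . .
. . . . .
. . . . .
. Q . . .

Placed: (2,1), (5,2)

(1,4) (2,1) (3,3) (4,5) (5,2)

Row 1: attacked by (2,1)→{1,2}; (5,2)→{2}. Safe: 3, 4, 5. Place at column 4.
Row 3: attacked by (1,4)→{2,4}; (2,1)→{1,2}; (5,2)→{2,4}. Safe: 3, 5. Place at column 3.
Row 4: attacked by (1,4)→{1,4}; (2,1)→{1,3}; (3,3)→{2,3,4}; (5,2)→{1,2,3}. Safe: 5. Place at column 5.
Columns [4, 1, 3, 5, 2], r−c [-3, 1, 0, -1, 3], r+c [5, 3, 6, 9, 7] are all distinct, so no two queens attack.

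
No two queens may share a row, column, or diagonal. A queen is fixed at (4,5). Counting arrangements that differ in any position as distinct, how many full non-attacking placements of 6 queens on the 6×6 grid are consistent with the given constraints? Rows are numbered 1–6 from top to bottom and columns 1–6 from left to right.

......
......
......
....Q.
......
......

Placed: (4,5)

1

Branch on row 1: col 1 → 0; col 3 → 1; col 4 → 0; col 6 → 0.
Sum: 0 + 1 + 0 + 0 = 1.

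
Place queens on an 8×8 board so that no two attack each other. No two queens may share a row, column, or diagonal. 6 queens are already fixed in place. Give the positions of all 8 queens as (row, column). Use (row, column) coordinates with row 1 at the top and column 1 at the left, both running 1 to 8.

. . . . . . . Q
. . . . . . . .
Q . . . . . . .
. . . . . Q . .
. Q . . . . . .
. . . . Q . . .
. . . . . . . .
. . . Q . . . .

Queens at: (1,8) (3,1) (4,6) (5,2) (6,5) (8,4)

Row 2: attacked by (1,8)→{7,8}; (3,1)→{1,2}; (4,6)→{4,6,8}; (5,2)→{2,5}; (6,5)→{1,5}; (8,4)→{4}. Safe: 3. Place at column 3.
Row 7: attacked by (1,8)→{2,8}; (2,3)→{3,8}; (3,1)→{1,5}; (4,6)→{3,6}; (5,2)→{2,4}; (6,5)→{4,5,6}; (8,4)→{3,4,5}. Safe: 7. Place at column 7.
Columns [8, 3, 1, 6, 2, 5, 7, 4], r−c [-7, -1, 2, -2, 3, 1, 0, 4], r+c [9, 5, 4, 10, 7, 11, 14, 12] are all distinct, so no two queens attack.

(1,8) (2,3) (3,1) (4,6) (5,2) (6,5) (7,7) (8,4)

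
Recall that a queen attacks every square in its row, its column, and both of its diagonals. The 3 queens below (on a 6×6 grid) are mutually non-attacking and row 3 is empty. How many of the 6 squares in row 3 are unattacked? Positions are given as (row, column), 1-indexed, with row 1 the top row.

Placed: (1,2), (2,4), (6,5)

2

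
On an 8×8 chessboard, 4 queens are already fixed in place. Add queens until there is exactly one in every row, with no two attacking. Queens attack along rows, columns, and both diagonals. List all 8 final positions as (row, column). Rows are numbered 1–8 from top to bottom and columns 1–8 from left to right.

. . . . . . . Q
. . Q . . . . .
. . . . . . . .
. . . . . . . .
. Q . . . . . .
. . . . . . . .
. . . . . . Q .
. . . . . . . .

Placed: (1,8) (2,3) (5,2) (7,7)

Row 3: attacked by (1,8)→{6,8}; (2,3)→{2,3,4}; (5,2)→{2,4}; (7,7)→{3,7}. Safe: 1, 5. Place at column 1.
Row 4: attacked by (1,8)→{5,8}; (2,3)→{1,3,5}; (3,1)→{1,2}; (5,2)→{1,2,3}; (7,7)→{4,7}. Safe: 6. Place at column 6.
Row 6: attacked by (1,8)→{3,8}; (2,3)→{3,7}; (3,1)→{1,4}; (4,6)→{4,6,8}; (5,2)→{1,2,3}; (7,7)→{6,7,8}. Safe: 5. Place at column 5.
Row 8: attacked by (1,8)→{1,8}; (2,3)→{3}; (3,1)→{1,6}; (4,6)→{2,6}; (5,2)→{2,5}; (6,5)→{3,5,7}; (7,7)→{6,7,8}. Safe: 4. Place at column 4.
Columns [8, 3, 1, 6, 2, 5, 7, 4], r−c [-7, -1, 2, -2, 3, 1, 0, 4], r+c [9, 5, 4, 10, 7, 11, 14, 12] are all distinct, so no two queens attack.

(1,8) (2,3) (3,1) (4,6) (5,2) (6,5) (7,7) (8,4)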